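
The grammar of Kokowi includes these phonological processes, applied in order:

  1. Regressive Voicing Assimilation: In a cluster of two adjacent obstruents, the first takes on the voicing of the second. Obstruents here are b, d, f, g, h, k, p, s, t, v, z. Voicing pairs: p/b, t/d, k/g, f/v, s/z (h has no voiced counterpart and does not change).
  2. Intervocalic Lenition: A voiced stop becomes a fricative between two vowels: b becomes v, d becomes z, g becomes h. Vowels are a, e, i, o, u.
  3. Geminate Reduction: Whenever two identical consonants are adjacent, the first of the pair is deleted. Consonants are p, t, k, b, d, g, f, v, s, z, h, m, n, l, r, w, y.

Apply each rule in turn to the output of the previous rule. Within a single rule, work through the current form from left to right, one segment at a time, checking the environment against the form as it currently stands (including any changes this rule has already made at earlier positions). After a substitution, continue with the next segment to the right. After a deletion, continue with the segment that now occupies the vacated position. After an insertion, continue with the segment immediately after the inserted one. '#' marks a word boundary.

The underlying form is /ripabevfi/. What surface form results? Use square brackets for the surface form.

[ripavefi]

1 Regressive Voicing Assimilation: [ripabevfi] → [ripabeffi]
2 Intervocalic Lenition: [ripabeffi] → [ripaveffi]
3 Geminate Reduction: [ripaveffi] → [ripavefi]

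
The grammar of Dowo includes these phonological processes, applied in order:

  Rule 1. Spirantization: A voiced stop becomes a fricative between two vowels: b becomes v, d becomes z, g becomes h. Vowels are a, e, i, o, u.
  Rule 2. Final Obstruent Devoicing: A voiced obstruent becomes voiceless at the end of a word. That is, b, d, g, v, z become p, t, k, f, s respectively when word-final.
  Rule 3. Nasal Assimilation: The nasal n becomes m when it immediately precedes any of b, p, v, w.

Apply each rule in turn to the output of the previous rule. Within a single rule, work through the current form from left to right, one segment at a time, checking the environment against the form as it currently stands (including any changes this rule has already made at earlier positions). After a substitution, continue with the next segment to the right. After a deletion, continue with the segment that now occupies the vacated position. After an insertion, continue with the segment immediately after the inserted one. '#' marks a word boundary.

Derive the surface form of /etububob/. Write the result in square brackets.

[etuvuvop]

Rule 1 Spirantization: [etububob] → [etuvuvob]
Rule 2 Final Obstruent Devoicing: [etuvuvob] → [etuvuvop]
Rule 3 Nasal Assimilation: no change — [etuvuvop]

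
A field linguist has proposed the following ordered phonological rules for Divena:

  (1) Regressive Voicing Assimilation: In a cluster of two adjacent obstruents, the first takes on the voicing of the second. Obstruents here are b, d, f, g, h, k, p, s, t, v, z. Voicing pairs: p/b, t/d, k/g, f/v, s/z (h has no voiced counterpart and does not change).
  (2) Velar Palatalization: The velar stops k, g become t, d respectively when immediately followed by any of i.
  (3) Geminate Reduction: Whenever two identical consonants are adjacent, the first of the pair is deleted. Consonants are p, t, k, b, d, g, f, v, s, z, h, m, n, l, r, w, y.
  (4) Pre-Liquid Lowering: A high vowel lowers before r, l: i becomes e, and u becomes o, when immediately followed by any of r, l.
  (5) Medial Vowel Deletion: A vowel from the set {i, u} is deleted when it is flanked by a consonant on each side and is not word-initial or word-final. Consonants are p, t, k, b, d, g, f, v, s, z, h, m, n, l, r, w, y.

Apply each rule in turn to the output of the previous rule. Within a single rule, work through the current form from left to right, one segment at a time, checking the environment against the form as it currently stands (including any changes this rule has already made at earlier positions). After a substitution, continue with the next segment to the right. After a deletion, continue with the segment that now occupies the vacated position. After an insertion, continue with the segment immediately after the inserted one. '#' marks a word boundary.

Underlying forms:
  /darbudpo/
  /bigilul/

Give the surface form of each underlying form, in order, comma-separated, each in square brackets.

[darbtpo], [bdelol]

/darbudpo/:
  (1) Regressive Voicing Assimilation: [darbudpo] → [darbutpo]
  (2) Velar Palatalization: no change — [darbutpo]
  (3) Geminate Reduction: no change — [darbutpo]
  (4) Pre-Liquid Lowering: no change — [darbutpo]
  (5) Medial Vowel Deletion: [darbutpo] → [darbtpo]
/bigilul/:
  (1) Regressive Voicing Assimilation: no change — [bigilul]
  (2) Velar Palatalization: [bigilul] → [bidilul]
  (3) Geminate Reduction: no change — [bidilul]
  (4) Pre-Liquid Lowering: [bidilul] → [bidelol]
  (5) Medial Vowel Deletion: [bidelol] → [bdelol]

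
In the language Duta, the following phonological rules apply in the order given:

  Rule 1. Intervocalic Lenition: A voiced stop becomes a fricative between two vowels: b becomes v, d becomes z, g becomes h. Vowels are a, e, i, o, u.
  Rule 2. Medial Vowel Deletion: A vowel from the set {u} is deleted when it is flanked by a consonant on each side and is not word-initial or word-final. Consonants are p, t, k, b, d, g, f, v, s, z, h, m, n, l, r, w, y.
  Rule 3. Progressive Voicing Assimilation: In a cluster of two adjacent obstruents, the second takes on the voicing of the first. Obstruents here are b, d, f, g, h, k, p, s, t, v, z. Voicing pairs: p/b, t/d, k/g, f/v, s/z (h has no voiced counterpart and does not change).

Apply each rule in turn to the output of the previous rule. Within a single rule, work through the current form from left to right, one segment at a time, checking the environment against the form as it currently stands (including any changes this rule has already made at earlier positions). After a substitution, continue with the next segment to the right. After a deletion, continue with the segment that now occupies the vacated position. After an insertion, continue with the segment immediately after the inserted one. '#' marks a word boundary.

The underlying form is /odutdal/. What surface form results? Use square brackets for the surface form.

Rule 1 Intervocalic Lenition: [odutdal] → [ozutdal]
Rule 2 Medial Vowel Deletion: [ozutdal] → [oztdal]
Rule 3 Progressive Voicing Assimilation: [oztdal] → [ozddal]

[ozddal]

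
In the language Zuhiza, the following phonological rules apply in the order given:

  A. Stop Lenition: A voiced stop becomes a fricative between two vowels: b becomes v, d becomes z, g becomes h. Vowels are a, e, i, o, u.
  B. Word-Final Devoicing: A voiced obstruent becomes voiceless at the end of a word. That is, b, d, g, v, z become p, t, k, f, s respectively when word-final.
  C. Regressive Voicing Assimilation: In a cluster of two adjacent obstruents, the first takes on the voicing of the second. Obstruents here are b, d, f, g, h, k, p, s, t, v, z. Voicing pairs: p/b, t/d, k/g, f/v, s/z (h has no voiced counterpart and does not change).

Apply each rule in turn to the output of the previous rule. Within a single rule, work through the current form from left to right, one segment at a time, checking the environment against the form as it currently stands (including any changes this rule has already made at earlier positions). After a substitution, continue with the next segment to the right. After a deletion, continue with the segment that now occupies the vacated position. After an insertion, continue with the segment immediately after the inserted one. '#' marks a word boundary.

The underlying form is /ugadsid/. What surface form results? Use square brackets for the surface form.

A Stop Lenition: [ugadsid] → [uhadsid]
B Word-Final Devoicing: [uhadsid] → [uhadsit]
C Regressive Voicing Assimilation: [uhadsit] → [uhatsit]

[uhatsit]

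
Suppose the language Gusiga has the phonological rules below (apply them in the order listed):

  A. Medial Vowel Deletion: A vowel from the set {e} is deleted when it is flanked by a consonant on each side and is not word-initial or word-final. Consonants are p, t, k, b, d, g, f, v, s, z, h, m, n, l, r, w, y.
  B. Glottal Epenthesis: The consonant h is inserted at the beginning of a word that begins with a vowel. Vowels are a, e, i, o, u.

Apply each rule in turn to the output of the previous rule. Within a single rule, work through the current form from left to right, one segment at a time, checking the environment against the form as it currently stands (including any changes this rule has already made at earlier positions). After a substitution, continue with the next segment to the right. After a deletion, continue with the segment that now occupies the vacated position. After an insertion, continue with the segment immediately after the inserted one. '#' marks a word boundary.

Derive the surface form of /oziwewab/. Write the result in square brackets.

[hoziwwab]

A Medial Vowel Deletion: [oziwewab] → [oziwwab]
B Glottal Epenthesis: [oziwwab] → [hoziwwab]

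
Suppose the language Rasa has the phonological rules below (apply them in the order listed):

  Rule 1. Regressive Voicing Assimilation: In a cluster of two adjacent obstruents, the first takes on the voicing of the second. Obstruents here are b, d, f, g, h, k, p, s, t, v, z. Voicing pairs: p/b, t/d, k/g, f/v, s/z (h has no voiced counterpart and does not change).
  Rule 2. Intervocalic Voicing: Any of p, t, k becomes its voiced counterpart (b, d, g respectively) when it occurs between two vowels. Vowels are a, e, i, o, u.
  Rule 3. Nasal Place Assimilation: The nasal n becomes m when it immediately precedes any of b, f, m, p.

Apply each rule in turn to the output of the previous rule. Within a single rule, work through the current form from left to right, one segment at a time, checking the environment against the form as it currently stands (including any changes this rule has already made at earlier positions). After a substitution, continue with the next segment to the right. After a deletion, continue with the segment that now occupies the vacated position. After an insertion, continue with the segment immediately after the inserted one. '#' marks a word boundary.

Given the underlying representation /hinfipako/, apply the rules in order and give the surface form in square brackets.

Rule 1 Regressive Voicing Assimilation: no change — [hinfipako]
Rule 2 Intervocalic Voicing: [hinfipako] → [hinfibago]
Rule 3 Nasal Place Assimilation: [hinfibago] → [himfibago]

[himfibago]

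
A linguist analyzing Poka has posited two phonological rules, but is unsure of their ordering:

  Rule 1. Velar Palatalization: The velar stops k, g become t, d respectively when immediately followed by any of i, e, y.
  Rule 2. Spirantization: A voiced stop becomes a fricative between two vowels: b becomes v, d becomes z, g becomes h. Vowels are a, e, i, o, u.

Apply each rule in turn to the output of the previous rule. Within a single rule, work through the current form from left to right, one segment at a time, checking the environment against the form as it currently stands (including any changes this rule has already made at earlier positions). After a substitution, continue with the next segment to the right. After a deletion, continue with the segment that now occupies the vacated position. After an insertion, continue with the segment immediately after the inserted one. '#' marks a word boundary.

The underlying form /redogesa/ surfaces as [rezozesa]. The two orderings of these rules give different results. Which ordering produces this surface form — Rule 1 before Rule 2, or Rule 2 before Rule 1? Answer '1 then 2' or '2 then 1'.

1 then 2

Order 1 then 2:
  1 Velar Palatalization: [redogesa] → [redodesa]
  2 Spirantization: [redodesa] → [rezozesa]
  result: [rezozesa]
Order 2 then 1:
  2 Spirantization: [redogesa] → [rezohesa]
  1 Velar Palatalization: no change — [rezohesa]
  result: [rezohesa]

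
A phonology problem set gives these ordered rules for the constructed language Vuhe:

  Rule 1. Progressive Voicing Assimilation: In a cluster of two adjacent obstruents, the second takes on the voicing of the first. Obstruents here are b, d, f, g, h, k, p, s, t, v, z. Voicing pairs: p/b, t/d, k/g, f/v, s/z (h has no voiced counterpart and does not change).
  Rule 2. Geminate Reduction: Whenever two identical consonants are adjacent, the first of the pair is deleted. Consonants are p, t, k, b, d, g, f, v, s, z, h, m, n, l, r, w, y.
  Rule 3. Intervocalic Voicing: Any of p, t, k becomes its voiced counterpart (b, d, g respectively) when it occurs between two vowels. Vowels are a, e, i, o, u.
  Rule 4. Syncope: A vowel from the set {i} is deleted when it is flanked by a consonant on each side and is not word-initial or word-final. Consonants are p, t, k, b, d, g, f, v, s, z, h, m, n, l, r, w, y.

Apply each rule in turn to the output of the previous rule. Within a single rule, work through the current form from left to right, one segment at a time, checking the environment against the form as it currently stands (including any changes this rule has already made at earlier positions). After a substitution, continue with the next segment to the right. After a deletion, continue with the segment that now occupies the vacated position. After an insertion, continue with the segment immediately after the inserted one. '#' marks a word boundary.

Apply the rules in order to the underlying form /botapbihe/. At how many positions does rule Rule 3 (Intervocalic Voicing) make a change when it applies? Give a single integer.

2

Rule 1 Progressive Voicing Assimilation: [botapbihe] → [botappihe]
Rule 2 Geminate Reduction: [botappihe] → [botapihe]
Rule 3 Intervocalic Voicing: [botapihe] → [bodabihe]
Rule 4 Syncope: [bodabihe] → [bodabhe]
Rule Rule 3 changed 2 position(s).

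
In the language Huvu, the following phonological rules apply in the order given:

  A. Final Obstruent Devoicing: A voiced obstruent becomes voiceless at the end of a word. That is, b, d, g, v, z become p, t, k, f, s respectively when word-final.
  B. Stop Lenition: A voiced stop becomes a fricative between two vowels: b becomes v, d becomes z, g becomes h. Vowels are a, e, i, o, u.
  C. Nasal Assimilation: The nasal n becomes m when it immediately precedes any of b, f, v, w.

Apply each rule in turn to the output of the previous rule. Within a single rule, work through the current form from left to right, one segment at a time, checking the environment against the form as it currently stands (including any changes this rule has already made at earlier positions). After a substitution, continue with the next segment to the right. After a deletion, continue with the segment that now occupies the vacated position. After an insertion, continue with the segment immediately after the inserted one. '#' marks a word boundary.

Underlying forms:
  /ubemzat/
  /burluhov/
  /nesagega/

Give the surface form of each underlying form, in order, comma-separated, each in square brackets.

[uvemzat], [burluhof], [nesaheha]

/ubemzat/:
  A Final Obstruent Devoicing: no change — [ubemzat]
  B Stop Lenition: [ubemzat] → [uvemzat]
  C Nasal Assimilation: no change — [uvemzat]
/burluhov/:
  A Final Obstruent Devoicing: [burluhov] → [burluhof]
  B Stop Lenition: no change — [burluhof]
  C Nasal Assimilation: no change — [burluhof]
/nesagega/:
  A Final Obstruent Devoicing: no change — [nesagega]
  B Stop Lenition: [nesagega] → [nesaheha]
  C Nasal Assimilation: no change — [nesaheha]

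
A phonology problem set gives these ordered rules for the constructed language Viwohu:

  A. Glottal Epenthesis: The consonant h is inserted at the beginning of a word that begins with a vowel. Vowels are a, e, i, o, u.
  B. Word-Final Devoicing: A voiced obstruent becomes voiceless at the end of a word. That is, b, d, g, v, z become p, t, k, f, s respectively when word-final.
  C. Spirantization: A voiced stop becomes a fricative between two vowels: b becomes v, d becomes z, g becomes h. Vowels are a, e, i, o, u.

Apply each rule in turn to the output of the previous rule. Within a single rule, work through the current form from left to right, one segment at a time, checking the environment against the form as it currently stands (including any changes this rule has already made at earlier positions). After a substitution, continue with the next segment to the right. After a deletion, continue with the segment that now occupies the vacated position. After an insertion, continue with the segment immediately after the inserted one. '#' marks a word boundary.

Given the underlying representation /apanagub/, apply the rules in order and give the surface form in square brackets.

A Glottal Epenthesis: [apanagub] → [hapanagub]
B Word-Final Devoicing: [hapanagub] → [hapanagup]
C Spirantization: [hapanagup] → [hapanahup]

[hapanahup]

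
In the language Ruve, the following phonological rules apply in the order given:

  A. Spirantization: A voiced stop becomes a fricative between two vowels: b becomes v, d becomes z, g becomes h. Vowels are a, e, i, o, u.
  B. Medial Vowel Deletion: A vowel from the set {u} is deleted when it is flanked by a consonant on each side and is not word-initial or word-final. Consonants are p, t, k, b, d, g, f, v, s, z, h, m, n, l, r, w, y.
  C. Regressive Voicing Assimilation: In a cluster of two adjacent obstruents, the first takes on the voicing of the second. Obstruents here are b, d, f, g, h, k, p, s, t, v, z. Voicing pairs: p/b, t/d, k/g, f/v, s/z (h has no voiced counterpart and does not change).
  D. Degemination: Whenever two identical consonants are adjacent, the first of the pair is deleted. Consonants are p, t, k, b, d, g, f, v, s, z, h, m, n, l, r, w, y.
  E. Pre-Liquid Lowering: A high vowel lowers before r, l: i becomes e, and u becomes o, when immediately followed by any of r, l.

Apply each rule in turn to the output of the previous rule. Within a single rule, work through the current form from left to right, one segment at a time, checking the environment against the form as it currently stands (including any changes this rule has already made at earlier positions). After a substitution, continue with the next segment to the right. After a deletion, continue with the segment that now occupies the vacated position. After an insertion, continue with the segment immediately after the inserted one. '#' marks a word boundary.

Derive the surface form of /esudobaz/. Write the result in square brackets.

[ezovaz]

A Spirantization: [esudobaz] → [esuzovaz]
B Medial Vowel Deletion: [esuzovaz] → [eszovaz]
C Regressive Voicing Assimilation: [eszovaz] → [ezzovaz]
D Degemination: [ezzovaz] → [ezovaz]
E Pre-Liquid Lowering: no change — [ezovaz]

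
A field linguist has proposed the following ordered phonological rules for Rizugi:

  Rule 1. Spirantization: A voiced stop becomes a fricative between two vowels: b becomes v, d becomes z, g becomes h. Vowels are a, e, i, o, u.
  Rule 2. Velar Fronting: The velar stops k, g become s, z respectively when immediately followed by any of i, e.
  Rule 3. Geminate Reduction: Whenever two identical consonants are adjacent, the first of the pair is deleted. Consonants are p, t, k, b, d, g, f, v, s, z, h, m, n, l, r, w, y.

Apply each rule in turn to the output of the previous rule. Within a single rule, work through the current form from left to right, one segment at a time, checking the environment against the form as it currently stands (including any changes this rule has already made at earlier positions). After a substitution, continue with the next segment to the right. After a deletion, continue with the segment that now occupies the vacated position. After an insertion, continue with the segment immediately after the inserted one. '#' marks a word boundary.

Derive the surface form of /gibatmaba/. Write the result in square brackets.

Rule 1 Spirantization: [gibatmaba] → [givatmava]
Rule 2 Velar Fronting: [givatmava] → [zivatmava]
Rule 3 Geminate Reduction: no change — [zivatmava]

[zivatmava]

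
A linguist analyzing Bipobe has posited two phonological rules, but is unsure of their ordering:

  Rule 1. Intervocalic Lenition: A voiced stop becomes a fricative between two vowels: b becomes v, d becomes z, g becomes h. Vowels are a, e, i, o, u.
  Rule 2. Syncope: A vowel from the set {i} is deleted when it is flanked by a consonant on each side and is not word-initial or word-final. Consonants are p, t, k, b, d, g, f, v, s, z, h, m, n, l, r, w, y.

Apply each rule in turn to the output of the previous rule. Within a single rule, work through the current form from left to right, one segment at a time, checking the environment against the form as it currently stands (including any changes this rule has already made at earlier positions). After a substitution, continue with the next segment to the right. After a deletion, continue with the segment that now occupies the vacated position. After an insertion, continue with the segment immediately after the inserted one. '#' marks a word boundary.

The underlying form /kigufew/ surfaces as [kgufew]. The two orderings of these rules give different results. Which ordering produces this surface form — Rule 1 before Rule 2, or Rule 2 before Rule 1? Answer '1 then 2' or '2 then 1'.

2 then 1

Order 1 then 2:
  1 Intervocalic Lenition: [kigufew] → [kihufew]
  2 Syncope: [kihufew] → [khufew]
  result: [khufew]
Order 2 then 1:
  2 Syncope: [kigufew] → [kgufew]
  1 Intervocalic Lenition: no change — [kgufew]
  result: [kgufew]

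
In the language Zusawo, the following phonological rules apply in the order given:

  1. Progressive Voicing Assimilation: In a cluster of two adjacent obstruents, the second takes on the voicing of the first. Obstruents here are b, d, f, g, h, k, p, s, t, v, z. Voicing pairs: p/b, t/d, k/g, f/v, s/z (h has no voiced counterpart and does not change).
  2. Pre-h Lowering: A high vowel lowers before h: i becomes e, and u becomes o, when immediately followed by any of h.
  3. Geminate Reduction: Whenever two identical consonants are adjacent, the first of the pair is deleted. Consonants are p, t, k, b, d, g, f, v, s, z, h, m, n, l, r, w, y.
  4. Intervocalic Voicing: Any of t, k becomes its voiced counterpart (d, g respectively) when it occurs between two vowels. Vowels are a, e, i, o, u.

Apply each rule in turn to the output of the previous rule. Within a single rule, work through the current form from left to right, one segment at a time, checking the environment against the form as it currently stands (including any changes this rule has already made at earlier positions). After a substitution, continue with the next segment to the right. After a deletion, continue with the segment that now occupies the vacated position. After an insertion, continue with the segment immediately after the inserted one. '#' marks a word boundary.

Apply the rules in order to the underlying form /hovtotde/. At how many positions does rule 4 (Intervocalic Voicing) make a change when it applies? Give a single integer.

1 Progressive Voicing Assimilation: [hovtotde] → [hovdotte]
2 Pre-h Lowering: no change — [hovdotte]
3 Geminate Reduction: [hovdotte] → [hovdote]
4 Intervocalic Voicing: [hovdote] → [hovdode]
Rule 4 changed 1 position(s).

1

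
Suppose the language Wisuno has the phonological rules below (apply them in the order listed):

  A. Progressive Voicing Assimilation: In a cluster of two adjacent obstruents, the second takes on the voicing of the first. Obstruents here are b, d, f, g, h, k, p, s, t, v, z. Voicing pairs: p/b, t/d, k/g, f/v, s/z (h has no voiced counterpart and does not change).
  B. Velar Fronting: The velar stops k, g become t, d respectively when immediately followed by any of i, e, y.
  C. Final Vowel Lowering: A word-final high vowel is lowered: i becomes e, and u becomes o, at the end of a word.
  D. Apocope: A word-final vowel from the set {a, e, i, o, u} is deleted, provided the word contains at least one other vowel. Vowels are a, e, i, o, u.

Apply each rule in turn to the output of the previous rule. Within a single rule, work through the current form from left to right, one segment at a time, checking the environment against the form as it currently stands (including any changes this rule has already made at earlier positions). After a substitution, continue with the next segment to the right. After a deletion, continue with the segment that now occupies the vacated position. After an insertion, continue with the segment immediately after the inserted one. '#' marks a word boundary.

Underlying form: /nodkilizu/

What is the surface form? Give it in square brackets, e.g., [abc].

A Progressive Voicing Assimilation: [nodkilizu] → [nodgilizu]
B Velar Fronting: [nodgilizu] → [noddilizu]
C Final Vowel Lowering: [noddilizu] → [noddilizo]
D Apocope: [noddilizo] → [noddiliz]

[noddiliz]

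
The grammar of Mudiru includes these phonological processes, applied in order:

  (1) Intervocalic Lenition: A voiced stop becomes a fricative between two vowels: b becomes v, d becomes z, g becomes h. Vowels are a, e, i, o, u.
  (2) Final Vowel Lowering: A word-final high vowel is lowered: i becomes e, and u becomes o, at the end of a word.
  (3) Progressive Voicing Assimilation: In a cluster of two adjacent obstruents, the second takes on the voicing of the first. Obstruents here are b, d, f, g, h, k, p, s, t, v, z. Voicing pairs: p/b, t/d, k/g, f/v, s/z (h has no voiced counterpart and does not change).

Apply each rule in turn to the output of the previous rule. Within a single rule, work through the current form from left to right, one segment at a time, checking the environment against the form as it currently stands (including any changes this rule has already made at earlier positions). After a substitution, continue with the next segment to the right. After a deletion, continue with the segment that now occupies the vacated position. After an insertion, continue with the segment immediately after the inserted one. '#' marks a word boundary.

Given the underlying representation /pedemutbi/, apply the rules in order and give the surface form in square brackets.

[pezemutpe]

(1) Intervocalic Lenition: [pedemutbi] → [pezemutbi]
(2) Final Vowel Lowering: [pezemutbi] → [pezemutbe]
(3) Progressive Voicing Assimilation: [pezemutbe] → [pezemutpe]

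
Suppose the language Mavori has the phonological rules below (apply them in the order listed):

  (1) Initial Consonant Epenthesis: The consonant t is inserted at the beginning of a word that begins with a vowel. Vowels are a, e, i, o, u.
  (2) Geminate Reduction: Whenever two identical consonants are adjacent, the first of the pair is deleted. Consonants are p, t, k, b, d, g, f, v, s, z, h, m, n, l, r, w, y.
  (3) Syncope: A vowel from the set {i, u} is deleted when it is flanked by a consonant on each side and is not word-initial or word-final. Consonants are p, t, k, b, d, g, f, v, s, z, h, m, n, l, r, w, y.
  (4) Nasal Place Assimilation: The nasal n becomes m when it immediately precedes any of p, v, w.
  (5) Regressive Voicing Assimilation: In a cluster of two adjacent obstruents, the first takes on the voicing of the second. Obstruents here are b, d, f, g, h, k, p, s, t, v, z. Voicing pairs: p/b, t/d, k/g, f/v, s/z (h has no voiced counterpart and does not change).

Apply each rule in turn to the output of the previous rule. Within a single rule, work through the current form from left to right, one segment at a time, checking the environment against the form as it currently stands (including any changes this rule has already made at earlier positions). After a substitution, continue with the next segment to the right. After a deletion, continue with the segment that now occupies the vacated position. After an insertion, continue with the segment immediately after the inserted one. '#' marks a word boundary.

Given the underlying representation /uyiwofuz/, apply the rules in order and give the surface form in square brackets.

[tywovz]

(1) Initial Consonant Epenthesis: [uyiwofuz] → [tuyiwofuz]
(2) Geminate Reduction: no change — [tuyiwofuz]
(3) Syncope: [tuyiwofuz] → [tywofz]
(4) Nasal Place Assimilation: no change — [tywofz]
(5) Regressive Voicing Assimilation: [tywofz] → [tywovz]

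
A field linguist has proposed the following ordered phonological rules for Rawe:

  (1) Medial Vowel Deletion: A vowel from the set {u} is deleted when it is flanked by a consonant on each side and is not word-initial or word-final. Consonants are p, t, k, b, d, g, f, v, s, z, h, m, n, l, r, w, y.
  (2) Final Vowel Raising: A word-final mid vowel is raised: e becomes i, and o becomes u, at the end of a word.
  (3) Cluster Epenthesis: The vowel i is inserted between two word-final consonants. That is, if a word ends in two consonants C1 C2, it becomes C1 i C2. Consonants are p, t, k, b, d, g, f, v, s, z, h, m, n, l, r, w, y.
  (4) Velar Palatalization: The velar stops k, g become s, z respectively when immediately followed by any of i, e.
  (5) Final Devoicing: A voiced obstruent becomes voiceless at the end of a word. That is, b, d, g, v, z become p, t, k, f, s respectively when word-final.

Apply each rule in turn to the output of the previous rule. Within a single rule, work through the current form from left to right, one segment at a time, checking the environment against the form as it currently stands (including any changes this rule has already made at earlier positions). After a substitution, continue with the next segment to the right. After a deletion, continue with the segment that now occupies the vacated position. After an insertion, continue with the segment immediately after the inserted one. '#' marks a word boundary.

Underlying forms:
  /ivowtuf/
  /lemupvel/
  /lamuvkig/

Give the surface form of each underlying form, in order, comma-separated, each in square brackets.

[ivowtif], [lempvel], [lamvsik]

/ivowtuf/:
  (1) Medial Vowel Deletion: [ivowtuf] → [ivowtf]
  (2) Final Vowel Raising: no change — [ivowtf]
  (3) Cluster Epenthesis: [ivowtf] → [ivowtif]
  (4) Velar Palatalization: no change — [ivowtif]
  (5) Final Devoicing: no change — [ivowtif]
/lemupvel/:
  (1) Medial Vowel Deletion: [lemupvel] → [lempvel]
  (2) Final Vowel Raising: no change — [lempvel]
  (3) Cluster Epenthesis: no change — [lempvel]
  (4) Velar Palatalization: no change — [lempvel]
  (5) Final Devoicing: no change — [lempvel]
/lamuvkig/:
  (1) Medial Vowel Deletion: [lamuvkig] → [lamvkig]
  (2) Final Vowel Raising: no change — [lamvkig]
  (3) Cluster Epenthesis: no change — [lamvkig]
  (4) Velar Palatalization: [lamvkig] → [lamvsig]
  (5) Final Devoicing: [lamvsig] → [lamvsik]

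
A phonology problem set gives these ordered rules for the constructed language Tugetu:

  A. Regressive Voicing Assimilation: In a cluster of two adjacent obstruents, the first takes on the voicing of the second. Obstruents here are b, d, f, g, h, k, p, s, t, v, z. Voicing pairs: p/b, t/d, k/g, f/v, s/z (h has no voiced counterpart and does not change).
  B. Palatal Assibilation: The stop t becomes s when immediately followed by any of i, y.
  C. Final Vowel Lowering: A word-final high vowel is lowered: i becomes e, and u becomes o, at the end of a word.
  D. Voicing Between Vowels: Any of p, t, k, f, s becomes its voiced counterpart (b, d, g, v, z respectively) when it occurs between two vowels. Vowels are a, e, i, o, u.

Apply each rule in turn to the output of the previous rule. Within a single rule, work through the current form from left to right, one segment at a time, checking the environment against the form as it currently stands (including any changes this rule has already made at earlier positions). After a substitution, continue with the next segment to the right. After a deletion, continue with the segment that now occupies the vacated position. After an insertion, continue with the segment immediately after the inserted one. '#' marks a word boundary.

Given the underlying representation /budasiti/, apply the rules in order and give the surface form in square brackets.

[budazize]

A Regressive Voicing Assimilation: no change — [budasiti]
B Palatal Assibilation: [budasiti] → [budasisi]
C Final Vowel Lowering: [budasisi] → [budasise]
D Voicing Between Vowels: [budasise] → [budazize]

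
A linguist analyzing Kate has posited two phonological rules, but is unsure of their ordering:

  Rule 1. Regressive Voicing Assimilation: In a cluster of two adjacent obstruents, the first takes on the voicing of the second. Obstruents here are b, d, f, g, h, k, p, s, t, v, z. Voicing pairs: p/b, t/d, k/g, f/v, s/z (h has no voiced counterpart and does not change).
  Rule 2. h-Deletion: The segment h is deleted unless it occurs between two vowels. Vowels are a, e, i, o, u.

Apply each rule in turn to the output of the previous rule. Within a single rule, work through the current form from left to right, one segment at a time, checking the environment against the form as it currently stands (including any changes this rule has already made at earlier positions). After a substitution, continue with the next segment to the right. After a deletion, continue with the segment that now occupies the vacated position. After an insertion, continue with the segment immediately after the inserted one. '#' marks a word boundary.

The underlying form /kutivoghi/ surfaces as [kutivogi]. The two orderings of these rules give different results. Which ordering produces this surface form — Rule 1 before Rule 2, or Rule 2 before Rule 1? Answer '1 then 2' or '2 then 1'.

Order 1 then 2:
  1 Regressive Voicing Assimilation: [kutivoghi] → [kutivokhi]
  2 h-Deletion: [kutivokhi] → [kutivoki]
  result: [kutivoki]
Order 2 then 1:
  2 h-Deletion: [kutivoghi] → [kutivogi]
  1 Regressive Voicing Assimilation: no change — [kutivogi]
  result: [kutivogi]

2 then 1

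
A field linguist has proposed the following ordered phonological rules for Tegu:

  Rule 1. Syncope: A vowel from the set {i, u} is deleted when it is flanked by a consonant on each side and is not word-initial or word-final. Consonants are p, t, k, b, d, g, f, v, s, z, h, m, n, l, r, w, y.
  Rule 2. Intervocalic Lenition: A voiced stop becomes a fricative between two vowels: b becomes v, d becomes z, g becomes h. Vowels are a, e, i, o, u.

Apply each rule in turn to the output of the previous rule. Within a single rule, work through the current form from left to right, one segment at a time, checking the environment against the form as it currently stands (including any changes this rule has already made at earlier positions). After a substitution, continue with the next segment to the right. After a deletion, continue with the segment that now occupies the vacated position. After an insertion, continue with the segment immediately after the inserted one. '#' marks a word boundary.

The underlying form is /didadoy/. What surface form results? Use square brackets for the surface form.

Rule 1 Syncope: [didadoy] → [ddadoy]
Rule 2 Intervocalic Lenition: [ddadoy] → [ddazoy]

[ddazoy]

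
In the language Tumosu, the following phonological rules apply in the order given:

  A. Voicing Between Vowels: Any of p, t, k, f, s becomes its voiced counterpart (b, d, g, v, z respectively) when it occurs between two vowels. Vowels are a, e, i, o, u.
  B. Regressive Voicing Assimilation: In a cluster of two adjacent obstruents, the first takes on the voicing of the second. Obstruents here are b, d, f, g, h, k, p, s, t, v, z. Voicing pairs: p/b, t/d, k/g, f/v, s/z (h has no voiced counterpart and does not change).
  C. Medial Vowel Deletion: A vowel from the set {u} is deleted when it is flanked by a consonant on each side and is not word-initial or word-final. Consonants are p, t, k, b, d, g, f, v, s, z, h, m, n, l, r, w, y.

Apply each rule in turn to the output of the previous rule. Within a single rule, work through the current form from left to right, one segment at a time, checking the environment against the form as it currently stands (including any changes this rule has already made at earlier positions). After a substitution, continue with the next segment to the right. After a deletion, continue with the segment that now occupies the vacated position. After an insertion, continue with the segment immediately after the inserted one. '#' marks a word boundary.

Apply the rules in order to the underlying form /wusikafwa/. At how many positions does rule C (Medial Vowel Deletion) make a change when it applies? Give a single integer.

1

A Voicing Between Vowels: [wusikafwa] → [wuzigafwa]
B Regressive Voicing Assimilation: no change — [wuzigafwa]
C Medial Vowel Deletion: [wuzigafwa] → [wzigafwa]
Rule C changed 1 position(s).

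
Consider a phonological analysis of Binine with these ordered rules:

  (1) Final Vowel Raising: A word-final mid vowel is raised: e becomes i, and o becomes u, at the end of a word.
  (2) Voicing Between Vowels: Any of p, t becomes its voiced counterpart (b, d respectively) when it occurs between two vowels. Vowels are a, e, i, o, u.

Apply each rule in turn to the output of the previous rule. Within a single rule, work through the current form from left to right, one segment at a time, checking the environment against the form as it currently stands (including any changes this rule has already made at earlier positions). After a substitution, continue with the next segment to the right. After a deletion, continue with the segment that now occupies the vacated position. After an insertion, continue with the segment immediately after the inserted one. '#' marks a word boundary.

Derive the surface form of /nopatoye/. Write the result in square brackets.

[nobadoyi]

(1) Final Vowel Raising: [nopatoye] → [nopatoyi]
(2) Voicing Between Vowels: [nopatoyi] → [nobadoyi]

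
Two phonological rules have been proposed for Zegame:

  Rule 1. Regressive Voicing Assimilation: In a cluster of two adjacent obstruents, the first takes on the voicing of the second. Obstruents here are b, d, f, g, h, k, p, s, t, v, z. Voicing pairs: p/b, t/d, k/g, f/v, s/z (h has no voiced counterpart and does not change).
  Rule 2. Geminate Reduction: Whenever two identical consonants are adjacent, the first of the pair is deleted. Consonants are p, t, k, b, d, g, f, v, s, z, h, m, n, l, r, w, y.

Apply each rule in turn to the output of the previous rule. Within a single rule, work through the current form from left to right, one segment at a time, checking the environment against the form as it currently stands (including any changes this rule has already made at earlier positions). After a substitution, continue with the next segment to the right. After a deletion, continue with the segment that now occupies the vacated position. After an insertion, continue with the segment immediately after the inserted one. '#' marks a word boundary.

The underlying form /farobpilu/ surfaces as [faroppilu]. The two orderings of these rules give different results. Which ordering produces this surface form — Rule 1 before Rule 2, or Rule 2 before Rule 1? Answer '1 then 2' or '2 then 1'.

Order 1 then 2:
  1 Regressive Voicing Assimilation: [farobpilu] → [faroppilu]
  2 Geminate Reduction: [faroppilu] → [faropilu]
  result: [faropilu]
Order 2 then 1:
  2 Geminate Reduction: no change — [farobpilu]
  1 Regressive Voicing Assimilation: [farobpilu] → [faroppilu]
  result: [faroppilu]

2 then 1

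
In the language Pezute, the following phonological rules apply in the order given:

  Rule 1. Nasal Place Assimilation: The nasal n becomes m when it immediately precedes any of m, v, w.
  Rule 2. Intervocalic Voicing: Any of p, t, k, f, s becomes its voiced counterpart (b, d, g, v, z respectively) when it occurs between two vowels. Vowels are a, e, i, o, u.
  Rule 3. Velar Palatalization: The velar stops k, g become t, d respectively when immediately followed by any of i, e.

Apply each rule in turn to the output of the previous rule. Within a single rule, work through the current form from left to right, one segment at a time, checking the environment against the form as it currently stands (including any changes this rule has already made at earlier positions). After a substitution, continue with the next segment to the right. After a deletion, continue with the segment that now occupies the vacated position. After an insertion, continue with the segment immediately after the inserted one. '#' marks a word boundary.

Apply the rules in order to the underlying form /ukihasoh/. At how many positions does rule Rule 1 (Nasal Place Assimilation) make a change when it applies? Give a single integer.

0

Rule 1 Nasal Place Assimilation: no change — [ukihasoh]
Rule 2 Intervocalic Voicing: [ukihasoh] → [ugihazoh]
Rule 3 Velar Palatalization: [ugihazoh] → [udihazoh]
Rule Rule 1 changed 0 position(s).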